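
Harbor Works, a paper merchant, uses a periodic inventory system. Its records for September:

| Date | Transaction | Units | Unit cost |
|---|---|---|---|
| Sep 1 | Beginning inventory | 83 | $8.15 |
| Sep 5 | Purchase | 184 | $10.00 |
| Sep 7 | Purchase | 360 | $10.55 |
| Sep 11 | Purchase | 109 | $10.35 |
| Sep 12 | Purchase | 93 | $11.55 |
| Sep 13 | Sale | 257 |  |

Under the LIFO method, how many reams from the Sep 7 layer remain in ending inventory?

Sep 13, 257 sold [LIFO — newest first]: 93 @ $11.55 + 109 @ $10.35 + 55 @ $10.55 = $2,782.55
Ending inventory: 83 @ $8.15 + 184 @ $10.00 + 305 @ $10.55 = $5,734.20
Check: goods available $8,516.75 = COGS $2,782.55 + ending $5,734.20

305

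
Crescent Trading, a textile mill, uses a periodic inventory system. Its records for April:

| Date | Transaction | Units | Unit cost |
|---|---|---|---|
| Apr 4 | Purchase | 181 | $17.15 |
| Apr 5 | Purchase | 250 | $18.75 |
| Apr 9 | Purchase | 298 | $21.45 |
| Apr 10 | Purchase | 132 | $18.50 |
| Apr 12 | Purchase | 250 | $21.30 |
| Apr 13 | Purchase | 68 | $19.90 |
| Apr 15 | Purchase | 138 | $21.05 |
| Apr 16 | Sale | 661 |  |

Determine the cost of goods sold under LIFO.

Apr 16, 661 sold [LIFO — newest first]: 138 @ $21.05 + 68 @ $19.90 + 250 @ $21.30 + 132 @ $18.50 + 73 @ $21.45 = $13,590.95
Ending inventory: 181 @ $17.15 + 250 @ $18.75 + 225 @ $21.45 = $12,617.90
Check: goods available $26,208.85 = COGS $13,590.95 + ending $12,617.90

COGS = $13,590.95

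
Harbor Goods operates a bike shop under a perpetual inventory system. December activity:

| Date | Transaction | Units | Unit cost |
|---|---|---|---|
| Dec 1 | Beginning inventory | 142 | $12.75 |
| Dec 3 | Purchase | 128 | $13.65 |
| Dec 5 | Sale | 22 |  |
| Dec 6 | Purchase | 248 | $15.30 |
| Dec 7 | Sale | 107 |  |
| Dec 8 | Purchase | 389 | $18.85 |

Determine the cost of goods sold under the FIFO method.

Dec 5, 22 sold [FIFO — oldest first]: 22 @ $12.75 = $280.50
Dec 7, 107 sold [FIFO — oldest first]: 107 @ $12.75 = $1,364.25
Total COGS = $280.50 + $1,364.25 = $1,644.75
Ending inventory: 13 @ $12.75 + 128 @ $13.65 + 248 @ $15.30 + 389 @ $18.85 = $13,040.00

COGS = $1,644.75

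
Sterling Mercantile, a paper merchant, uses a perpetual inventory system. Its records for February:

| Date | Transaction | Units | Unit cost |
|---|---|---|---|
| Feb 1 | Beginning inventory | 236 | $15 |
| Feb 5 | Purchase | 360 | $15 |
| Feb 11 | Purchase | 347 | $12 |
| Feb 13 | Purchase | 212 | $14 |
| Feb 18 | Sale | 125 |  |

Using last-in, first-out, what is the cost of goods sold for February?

Feb 18, 125 sold [LIFO — newest first]: 125 @ $14 = $1,750
Ending inventory: 236 @ $15 + 360 @ $15 + 347 @ $12 + 87 @ $14 = $14,322
Check: goods available $16,072 = COGS $1,750 + ending $14,322

COGS = $1,750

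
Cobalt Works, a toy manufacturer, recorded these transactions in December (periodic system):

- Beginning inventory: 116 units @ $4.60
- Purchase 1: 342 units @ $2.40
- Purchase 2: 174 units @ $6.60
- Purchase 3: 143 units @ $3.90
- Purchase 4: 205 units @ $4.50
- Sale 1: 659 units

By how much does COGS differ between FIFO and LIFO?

$349.30

FIFO COGS: 116 @ $4.60 + 342 @ $2.40 + 174 @ $6.60 + 27 @ $3.90 = $2,608.10
LIFO COGS: 205 @ $4.50 + 143 @ $3.90 + 174 @ $6.60 + 137 @ $2.40 = $2,957.40
Difference = |$2,608.10 − $2,957.40| = $349.30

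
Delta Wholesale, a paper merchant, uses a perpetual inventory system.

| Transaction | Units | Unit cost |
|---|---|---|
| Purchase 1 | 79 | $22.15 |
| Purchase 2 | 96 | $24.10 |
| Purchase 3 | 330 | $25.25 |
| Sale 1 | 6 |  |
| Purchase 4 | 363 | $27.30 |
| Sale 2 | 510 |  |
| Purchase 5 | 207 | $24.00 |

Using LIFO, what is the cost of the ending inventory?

Ending inventory = $13,500.70

Sale 1 (6) [LIFO — newest first]: 6 @ $25.25 = $151.50
Sale 2 (510) [LIFO — newest first]: 363 @ $27.30 + 147 @ $25.25 = $13,621.65
Total COGS = $151.50 + $13,621.65 = $13,773.15
Ending inventory: 79 @ $22.15 + 96 @ $24.10 + 177 @ $25.25 + 207 @ $24.00 = $13,500.70
Check: goods available $27,273.85 = COGS $13,773.15 + ending $13,500.70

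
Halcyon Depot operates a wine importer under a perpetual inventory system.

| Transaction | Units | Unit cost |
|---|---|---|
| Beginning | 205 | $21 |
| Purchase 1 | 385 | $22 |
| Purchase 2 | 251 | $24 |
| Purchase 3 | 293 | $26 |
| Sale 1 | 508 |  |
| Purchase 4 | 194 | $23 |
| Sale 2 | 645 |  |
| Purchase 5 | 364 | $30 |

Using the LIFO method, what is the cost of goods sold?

COGS = $27,204

Sale 1 (508) [LIFO — newest first]: 293 @ $26 + 215 @ $24 = $12,778
Sale 2 (645) [LIFO — newest first]: 194 @ $23 + 36 @ $24 + 385 @ $22 + 30 @ $21 = $14,426
Total COGS = $12,778 + $14,426 = $27,204
Ending inventory: 175 @ $21 + 364 @ $30 = $14,595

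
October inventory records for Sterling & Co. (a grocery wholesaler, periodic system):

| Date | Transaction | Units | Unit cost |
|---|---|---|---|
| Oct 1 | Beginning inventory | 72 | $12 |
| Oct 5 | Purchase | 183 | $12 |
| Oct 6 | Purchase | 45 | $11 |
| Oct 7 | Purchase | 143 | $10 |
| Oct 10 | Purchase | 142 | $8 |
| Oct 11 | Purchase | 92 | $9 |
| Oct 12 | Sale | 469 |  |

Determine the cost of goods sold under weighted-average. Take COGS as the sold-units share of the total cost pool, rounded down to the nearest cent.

COGS = $4,814.00

Oct 12, sell 469: 469/677 × $6,949.00 → $4,814.00
Ending inventory (cost pool remaining) = $2,135.00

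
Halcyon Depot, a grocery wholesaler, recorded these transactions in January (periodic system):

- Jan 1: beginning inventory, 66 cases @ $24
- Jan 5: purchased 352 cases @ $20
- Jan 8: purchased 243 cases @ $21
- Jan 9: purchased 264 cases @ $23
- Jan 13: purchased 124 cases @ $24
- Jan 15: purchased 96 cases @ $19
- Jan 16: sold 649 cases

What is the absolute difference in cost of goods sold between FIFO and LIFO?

$862

FIFO COGS: 66 @ $24 + 352 @ $20 + 231 @ $21 = $13,475
LIFO COGS: 96 @ $19 + 124 @ $24 + 264 @ $23 + 165 @ $21 = $14,337
Difference = |$13,475 − $14,337| = $862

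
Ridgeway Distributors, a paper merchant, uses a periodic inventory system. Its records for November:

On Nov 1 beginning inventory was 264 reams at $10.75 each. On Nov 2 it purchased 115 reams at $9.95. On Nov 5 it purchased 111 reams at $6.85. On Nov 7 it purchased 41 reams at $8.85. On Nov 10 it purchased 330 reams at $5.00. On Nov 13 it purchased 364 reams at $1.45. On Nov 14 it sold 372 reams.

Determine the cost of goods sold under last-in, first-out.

Nov 14, 372 sold [LIFO — newest first]: 364 @ $1.45 + 8 @ $5.00 = $567.80
Ending inventory: 264 @ $10.75 + 115 @ $9.95 + 111 @ $6.85 + 41 @ $8.85 + 322 @ $5.00 = $6,715.45

COGS = $567.80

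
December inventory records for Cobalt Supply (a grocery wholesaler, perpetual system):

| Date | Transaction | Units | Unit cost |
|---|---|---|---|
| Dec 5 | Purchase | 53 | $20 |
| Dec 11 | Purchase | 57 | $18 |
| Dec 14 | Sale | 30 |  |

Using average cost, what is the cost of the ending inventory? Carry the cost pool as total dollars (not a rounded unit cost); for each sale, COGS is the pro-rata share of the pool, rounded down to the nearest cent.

After Dec 5: 53 on hand, pool $1,060.00 (≈ $20.0000 each)
After Dec 11: 110 on hand, pool $2,086.00 (≈ $18.9636 each)
Dec 14, sell 30: 30/110 × $2,086.00 → $568.90
Ending inventory (cost pool remaining) = $1,517.10

Ending inventory = $1,517.10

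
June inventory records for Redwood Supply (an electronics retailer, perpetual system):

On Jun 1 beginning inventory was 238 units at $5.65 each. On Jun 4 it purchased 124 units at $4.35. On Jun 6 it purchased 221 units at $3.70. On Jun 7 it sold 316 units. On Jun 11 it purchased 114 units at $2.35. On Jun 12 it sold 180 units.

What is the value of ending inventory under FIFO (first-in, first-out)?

Jun 7, 316 sold [FIFO — oldest first]: 238 @ $5.65 + 78 @ $4.35 = $1,684.00
Jun 12, 180 sold [FIFO — oldest first]: 46 @ $4.35 + 134 @ $3.70 = $695.90
Total COGS = $1,684.00 + $695.90 = $2,379.90
Ending inventory: 87 @ $3.70 + 114 @ $2.35 = $589.80
Check: goods available $2,969.70 = COGS $2,379.90 + ending $589.80

Ending inventory = $589.80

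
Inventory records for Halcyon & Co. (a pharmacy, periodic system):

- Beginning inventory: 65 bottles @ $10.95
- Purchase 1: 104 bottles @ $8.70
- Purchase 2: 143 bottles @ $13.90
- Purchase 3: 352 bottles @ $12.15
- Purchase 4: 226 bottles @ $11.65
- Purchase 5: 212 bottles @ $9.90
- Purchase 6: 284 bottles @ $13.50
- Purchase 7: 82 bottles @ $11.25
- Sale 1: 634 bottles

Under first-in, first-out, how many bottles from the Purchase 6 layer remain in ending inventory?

284

Sale 1 (634) [FIFO — oldest first]: 65 @ $10.95 + 104 @ $8.70 + 143 @ $13.90 + 322 @ $12.15 = $7,516.55
Ending inventory: 30 @ $12.15 + 226 @ $11.65 + 212 @ $9.90 + 284 @ $13.50 + 82 @ $11.25 = $9,852.70
Check: goods available $17,369.25 = COGS $7,516.55 + ending $9,852.70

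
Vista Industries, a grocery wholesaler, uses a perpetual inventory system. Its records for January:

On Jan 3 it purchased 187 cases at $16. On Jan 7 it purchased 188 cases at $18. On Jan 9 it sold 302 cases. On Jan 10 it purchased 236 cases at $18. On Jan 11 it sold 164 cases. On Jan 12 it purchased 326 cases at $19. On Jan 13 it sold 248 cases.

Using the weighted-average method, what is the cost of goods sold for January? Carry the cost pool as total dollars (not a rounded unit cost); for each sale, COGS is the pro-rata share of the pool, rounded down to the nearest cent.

After Jan 3: 187 on hand, pool $2,992.00 (≈ $16.0000 each)
After Jan 7: 375 on hand, pool $6,376.00 (≈ $17.0027 each)
Jan 9, sell 302: 302/375 × $6,376.00 → $5,134.80
After Jan 10: 309 on hand, pool $5,489.20 (≈ $17.7644 each)
Jan 11, sell 164: 164/309 × $5,489.20 → $2,913.36
After Jan 12: 471 on hand, pool $8,769.84 (≈ $18.6196 each)
Jan 13, sell 248: 248/471 × $8,769.84 → $4,617.66
Total COGS = $5,134.80 + $2,913.36 + $4,617.66 = $12,665.82
Ending inventory (cost pool remaining) = $4,152.18

COGS = $12,665.82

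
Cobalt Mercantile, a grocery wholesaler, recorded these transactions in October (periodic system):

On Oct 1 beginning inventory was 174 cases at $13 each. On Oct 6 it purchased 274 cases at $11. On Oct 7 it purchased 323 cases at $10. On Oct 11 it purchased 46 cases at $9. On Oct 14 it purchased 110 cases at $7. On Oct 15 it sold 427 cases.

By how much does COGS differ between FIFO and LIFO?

$1,151

FIFO COGS: 174 @ $13 + 253 @ $11 = $5,045
LIFO COGS: 110 @ $7 + 46 @ $9 + 271 @ $10 = $3,894
Difference = |$5,045 − $3,894| = $1,151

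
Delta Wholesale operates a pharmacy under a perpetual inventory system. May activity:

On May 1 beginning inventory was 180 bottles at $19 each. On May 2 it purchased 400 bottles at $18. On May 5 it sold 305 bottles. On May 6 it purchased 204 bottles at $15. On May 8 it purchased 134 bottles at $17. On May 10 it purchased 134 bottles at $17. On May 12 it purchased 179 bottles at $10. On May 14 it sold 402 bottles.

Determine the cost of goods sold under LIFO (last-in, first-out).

May 5, 305 sold [LIFO — newest first]: 305 @ $18 = $5,490
May 14, 402 sold [LIFO — newest first]: 179 @ $10 + 134 @ $17 + 89 @ $17 = $5,581
Total COGS = $5,490 + $5,581 = $11,071
Ending inventory: 180 @ $19 + 95 @ $18 + 204 @ $15 + 45 @ $17 = $8,955

COGS = $11,071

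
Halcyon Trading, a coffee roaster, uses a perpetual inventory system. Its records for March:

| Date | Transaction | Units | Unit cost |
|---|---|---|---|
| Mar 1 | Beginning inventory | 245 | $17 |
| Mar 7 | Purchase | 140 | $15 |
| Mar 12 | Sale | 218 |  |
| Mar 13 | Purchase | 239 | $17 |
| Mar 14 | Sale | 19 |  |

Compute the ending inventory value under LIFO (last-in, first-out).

Ending inventory = $6,579

Mar 12, 218 sold [LIFO — newest first]: 140 @ $15 + 78 @ $17 = $3,426
Mar 14, 19 sold [LIFO — newest first]: 19 @ $17 = $323
Total COGS = $3,426 + $323 = $3,749
Ending inventory: 167 @ $17 + 220 @ $17 = $6,579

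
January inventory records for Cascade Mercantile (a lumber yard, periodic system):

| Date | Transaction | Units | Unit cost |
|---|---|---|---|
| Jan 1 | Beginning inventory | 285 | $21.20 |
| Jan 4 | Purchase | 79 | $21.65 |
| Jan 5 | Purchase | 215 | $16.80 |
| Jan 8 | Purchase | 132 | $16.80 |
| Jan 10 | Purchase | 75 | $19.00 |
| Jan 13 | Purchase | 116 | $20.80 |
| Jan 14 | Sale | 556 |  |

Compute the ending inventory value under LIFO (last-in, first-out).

Ending inventory = $7,362.65

Jan 14, 556 sold [LIFO — newest first]: 116 @ $20.80 + 75 @ $19.00 + 132 @ $16.80 + 215 @ $16.80 + 18 @ $21.65 = $10,057.10
Ending inventory: 285 @ $21.20 + 61 @ $21.65 = $7,362.65
Check: goods available $17,419.75 = COGS $10,057.10 + ending $7,362.65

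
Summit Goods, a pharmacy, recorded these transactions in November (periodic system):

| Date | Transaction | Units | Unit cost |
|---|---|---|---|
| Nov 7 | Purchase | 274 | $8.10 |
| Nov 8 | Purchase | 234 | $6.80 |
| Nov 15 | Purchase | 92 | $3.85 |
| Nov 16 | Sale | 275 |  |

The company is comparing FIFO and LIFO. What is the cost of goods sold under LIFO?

COGS = $1,598.60

FIFO COGS: 274 @ $8.10 + 1 @ $6.80 = $2,226.20
LIFO COGS: 92 @ $3.85 + 183 @ $6.80 = $1,598.60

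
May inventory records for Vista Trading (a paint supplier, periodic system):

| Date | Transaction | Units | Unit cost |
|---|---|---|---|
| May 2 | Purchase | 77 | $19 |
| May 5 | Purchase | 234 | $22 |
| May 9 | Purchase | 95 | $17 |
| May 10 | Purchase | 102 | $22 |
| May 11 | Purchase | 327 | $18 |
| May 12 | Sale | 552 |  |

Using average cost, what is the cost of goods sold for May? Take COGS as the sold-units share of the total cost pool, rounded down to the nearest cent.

COGS = $10,812.58

May 12, sell 552: 552/835 × $16,356.00 → $10,812.58
Ending inventory (cost pool remaining) = $5,543.42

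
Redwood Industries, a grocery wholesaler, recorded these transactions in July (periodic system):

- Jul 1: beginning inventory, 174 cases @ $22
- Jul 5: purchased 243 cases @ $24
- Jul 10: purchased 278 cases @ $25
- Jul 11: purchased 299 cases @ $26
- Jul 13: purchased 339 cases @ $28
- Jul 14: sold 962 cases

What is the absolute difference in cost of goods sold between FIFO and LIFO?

FIFO COGS: 174 @ $22 + 243 @ $24 + 278 @ $25 + 267 @ $26 = $23,552
LIFO COGS: 339 @ $28 + 299 @ $26 + 278 @ $25 + 46 @ $24 = $25,320
Difference = |$23,552 − $25,320| = $1,768

$1,768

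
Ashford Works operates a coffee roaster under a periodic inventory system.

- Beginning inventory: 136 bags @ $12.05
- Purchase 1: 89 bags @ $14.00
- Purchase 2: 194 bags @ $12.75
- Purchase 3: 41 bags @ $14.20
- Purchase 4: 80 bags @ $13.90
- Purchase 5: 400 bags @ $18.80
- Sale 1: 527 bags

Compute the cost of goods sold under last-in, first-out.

COGS = $9,290.70

Sale 1 (527) [LIFO — newest first]: 400 @ $18.80 + 80 @ $13.90 + 41 @ $14.20 + 6 @ $12.75 = $9,290.70
Ending inventory: 136 @ $12.05 + 89 @ $14.00 + 188 @ $12.75 = $5,281.80
Check: goods available $14,572.50 = COGS $9,290.70 + ending $5,281.80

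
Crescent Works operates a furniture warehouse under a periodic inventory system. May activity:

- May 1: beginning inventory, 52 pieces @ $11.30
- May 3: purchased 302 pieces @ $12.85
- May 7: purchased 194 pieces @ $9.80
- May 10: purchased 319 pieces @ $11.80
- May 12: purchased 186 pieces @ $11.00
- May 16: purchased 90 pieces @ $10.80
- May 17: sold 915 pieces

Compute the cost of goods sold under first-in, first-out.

May 17, 915 sold [FIFO — oldest first]: 52 @ $11.30 + 302 @ $12.85 + 194 @ $9.80 + 319 @ $11.80 + 48 @ $11.00 = $10,661.70
Ending inventory: 138 @ $11.00 + 90 @ $10.80 = $2,490.00
Check: goods available $13,151.70 = COGS $10,661.70 + ending $2,490.00

COGS = $10,661.70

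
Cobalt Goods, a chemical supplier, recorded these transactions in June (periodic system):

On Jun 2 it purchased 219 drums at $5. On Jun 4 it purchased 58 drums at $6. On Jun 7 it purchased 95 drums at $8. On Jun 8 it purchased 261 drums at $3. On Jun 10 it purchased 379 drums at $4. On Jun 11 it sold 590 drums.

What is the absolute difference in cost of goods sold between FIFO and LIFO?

$708

FIFO COGS: 219 @ $5 + 58 @ $6 + 95 @ $8 + 218 @ $3 = $2,857
LIFO COGS: 379 @ $4 + 211 @ $3 = $2,149
Difference = |$2,857 − $2,149| = $708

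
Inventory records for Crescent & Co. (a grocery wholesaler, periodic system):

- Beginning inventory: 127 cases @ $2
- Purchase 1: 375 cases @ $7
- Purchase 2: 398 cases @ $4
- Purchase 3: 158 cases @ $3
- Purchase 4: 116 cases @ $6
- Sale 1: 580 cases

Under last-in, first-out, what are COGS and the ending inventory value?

Sale 1 (580) [LIFO — newest first]: 116 @ $6 + 158 @ $3 + 306 @ $4 = $2,394
Ending inventory: 127 @ $2 + 375 @ $7 + 92 @ $4 = $3,247
Check: goods available $5,641 = COGS $2,394 + ending $3,247

COGS = $2,394; ending inventory = $3,247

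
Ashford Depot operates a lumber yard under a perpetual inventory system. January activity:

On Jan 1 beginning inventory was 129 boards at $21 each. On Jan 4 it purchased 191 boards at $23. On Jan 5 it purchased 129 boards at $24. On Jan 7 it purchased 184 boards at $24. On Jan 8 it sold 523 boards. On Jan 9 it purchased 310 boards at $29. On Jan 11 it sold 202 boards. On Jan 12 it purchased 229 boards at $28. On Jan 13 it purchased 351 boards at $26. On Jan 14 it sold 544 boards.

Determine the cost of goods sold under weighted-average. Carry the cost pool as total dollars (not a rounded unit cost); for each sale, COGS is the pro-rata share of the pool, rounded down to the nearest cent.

COGS = $32,291.51

After Jan 1: 129 on hand, pool $2,709.00 (≈ $21.0000 each)
After Jan 4: 320 on hand, pool $7,102.00 (≈ $22.1938 each)
After Jan 5: 449 on hand, pool $10,198.00 (≈ $22.7127 each)
After Jan 7: 633 on hand, pool $14,614.00 (≈ $23.0869 each)
Jan 8, sell 523: 523/633 × $14,614.00 → $12,074.44
After Jan 9: 420 on hand, pool $11,529.56 (≈ $27.4513 each)
Jan 11, sell 202: 202/420 × $11,529.56 → $5,545.16
After Jan 12: 447 on hand, pool $12,396.40 (≈ $27.7324 each)
After Jan 13: 798 on hand, pool $21,522.40 (≈ $26.9704 each)
Jan 14, sell 544: 544/798 × $21,522.40 → $14,671.91
Total COGS = $12,074.44 + $5,545.16 + $14,671.91 = $32,291.51
Ending inventory (cost pool remaining) = $6,850.49
Check: goods available $39,142.00 = COGS $32,291.51 + ending $6,850.49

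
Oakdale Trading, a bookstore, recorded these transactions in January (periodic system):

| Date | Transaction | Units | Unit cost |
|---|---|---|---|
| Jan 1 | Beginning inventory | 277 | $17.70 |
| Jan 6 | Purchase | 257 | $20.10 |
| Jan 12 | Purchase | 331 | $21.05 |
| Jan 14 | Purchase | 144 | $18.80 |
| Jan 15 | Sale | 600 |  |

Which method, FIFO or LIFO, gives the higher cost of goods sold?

FIFO COGS: 277 @ $17.70 + 257 @ $20.10 + 66 @ $21.05 = $11,457.90
LIFO COGS: 144 @ $18.80 + 331 @ $21.05 + 125 @ $20.10 = $12,187.25

LIFO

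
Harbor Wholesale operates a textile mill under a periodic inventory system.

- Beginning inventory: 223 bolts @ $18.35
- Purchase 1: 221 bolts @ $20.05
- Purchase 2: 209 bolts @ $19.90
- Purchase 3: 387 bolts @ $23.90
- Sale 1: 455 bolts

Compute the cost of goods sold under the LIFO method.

Sale 1 (455) [LIFO — newest first]: 387 @ $23.90 + 68 @ $19.90 = $10,602.50
Ending inventory: 223 @ $18.35 + 221 @ $20.05 + 141 @ $19.90 = $11,329.00

COGS = $10,602.50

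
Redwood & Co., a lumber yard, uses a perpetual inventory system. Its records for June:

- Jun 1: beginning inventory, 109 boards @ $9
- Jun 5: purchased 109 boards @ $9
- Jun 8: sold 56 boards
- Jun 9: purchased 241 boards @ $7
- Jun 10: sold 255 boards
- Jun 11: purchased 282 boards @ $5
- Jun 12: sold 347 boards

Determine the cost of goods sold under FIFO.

Jun 8, 56 sold [FIFO — oldest first]: 56 @ $9 = $504
Jun 10, 255 sold [FIFO — oldest first]: 53 @ $9 + 109 @ $9 + 93 @ $7 = $2,109
Jun 12, 347 sold [FIFO — oldest first]: 148 @ $7 + 199 @ $5 = $2,031
Total COGS = $504 + $2,109 + $2,031 = $4,644
Ending inventory: 83 @ $5 = $415

COGS = $4,644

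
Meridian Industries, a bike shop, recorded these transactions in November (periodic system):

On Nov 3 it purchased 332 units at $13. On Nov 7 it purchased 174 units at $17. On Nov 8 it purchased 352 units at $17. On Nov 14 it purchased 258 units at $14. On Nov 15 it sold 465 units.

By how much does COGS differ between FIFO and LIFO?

FIFO COGS: 332 @ $13 + 133 @ $17 = $6,577
LIFO COGS: 258 @ $14 + 207 @ $17 = $7,131
Difference = |$6,577 − $7,131| = $554

$554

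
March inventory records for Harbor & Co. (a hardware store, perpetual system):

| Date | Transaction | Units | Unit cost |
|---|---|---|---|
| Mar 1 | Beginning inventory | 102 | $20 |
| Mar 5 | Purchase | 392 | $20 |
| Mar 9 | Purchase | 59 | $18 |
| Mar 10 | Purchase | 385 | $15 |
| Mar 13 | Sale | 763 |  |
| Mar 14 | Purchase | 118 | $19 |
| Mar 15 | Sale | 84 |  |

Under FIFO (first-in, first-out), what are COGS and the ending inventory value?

COGS = $15,352; ending inventory = $3,607

Mar 13, 763 sold [FIFO — oldest first]: 102 @ $20 + 392 @ $20 + 59 @ $18 + 210 @ $15 = $14,092
Mar 15, 84 sold [FIFO — oldest first]: 84 @ $15 = $1,260
Total COGS = $14,092 + $1,260 = $15,352
Ending inventory: 91 @ $15 + 118 @ $19 = $3,607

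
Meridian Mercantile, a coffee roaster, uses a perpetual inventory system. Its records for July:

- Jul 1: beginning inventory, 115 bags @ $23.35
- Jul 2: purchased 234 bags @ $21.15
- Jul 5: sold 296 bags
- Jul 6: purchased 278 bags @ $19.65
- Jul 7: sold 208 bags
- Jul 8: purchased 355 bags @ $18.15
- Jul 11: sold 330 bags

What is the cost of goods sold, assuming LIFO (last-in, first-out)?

Jul 5, 296 sold [LIFO — newest first]: 234 @ $21.15 + 62 @ $23.35 = $6,396.80
Jul 7, 208 sold [LIFO — newest first]: 208 @ $19.65 = $4,087.20
Jul 11, 330 sold [LIFO — newest first]: 330 @ $18.15 = $5,989.50
Total COGS = $6,396.80 + $4,087.20 + $5,989.50 = $16,473.50
Ending inventory: 53 @ $23.35 + 70 @ $19.65 + 25 @ $18.15 = $3,066.80

COGS = $16,473.50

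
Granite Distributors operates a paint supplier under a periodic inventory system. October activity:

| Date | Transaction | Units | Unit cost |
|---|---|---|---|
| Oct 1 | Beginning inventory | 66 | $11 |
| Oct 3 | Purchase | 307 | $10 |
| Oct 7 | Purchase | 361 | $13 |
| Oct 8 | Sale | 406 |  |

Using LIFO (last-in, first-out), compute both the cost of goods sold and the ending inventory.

COGS = $5,143; ending inventory = $3,346

Oct 8, 406 sold [LIFO — newest first]: 361 @ $13 + 45 @ $10 = $5,143
Ending inventory: 66 @ $11 + 262 @ $10 = $3,346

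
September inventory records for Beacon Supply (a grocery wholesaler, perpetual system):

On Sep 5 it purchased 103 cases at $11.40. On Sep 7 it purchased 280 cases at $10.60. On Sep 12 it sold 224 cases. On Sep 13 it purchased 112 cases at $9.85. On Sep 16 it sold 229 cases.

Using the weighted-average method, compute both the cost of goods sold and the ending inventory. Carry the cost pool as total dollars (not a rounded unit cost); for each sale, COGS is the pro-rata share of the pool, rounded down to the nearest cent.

COGS = $4,807.91; ending inventory = $437.49

After Sep 5: 103 on hand, pool $1,174.20 (≈ $11.4000 each)
After Sep 7: 383 on hand, pool $4,142.20 (≈ $10.8151 each)
Sep 12, sell 224: 224/383 × $4,142.20 → $2,422.59
After Sep 13: 271 on hand, pool $2,822.81 (≈ $10.4163 each)
Sep 16, sell 229: 229/271 × $2,822.81 → $2,385.32
Total COGS = $2,422.59 + $2,385.32 = $4,807.91
Ending inventory (cost pool remaining) = $437.49
Check: goods available $5,245.40 = COGS $4,807.91 + ending $437.49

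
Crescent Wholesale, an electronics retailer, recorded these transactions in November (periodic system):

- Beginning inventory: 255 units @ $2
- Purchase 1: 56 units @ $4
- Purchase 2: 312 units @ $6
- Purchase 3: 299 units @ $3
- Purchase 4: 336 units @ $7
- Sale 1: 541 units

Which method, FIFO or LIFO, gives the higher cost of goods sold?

LIFO

FIFO COGS: 255 @ $2 + 56 @ $4 + 230 @ $6 = $2,114
LIFO COGS: 336 @ $7 + 205 @ $3 = $2,967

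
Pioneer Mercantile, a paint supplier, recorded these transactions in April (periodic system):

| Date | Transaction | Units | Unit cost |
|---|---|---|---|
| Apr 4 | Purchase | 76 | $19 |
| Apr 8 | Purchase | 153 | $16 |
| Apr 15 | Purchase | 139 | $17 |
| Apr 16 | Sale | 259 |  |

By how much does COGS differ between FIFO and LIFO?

FIFO COGS: 76 @ $19 + 153 @ $16 + 30 @ $17 = $4,402
LIFO COGS: 139 @ $17 + 120 @ $16 = $4,283
Difference = |$4,402 − $4,283| = $119

$119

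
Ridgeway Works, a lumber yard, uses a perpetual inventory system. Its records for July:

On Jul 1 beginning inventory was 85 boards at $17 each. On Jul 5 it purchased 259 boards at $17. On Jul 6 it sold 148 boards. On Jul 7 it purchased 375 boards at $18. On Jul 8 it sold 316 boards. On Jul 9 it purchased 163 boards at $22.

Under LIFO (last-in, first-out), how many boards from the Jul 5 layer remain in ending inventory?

Jul 6, 148 sold [LIFO — newest first]: 148 @ $17 = $2,516
Jul 8, 316 sold [LIFO — newest first]: 316 @ $18 = $5,688
Total COGS = $2,516 + $5,688 = $8,204
Ending inventory: 85 @ $17 + 111 @ $17 + 59 @ $18 + 163 @ $22 = $7,980
Check: goods available $16,184 = COGS $8,204 + ending $7,980

111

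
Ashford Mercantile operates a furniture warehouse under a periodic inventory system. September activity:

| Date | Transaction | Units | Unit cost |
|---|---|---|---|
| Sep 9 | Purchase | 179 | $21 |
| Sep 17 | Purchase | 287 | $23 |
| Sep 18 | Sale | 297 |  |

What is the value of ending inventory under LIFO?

Ending inventory = $3,549

Sep 18, 297 sold [LIFO — newest first]: 287 @ $23 + 10 @ $21 = $6,811
Ending inventory: 169 @ $21 = $3,549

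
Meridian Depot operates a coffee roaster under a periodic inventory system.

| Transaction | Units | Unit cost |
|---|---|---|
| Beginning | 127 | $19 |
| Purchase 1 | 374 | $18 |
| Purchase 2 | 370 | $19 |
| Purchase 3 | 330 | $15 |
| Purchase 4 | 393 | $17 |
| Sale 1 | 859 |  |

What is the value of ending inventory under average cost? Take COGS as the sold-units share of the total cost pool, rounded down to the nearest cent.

Ending inventory = $12,821.47

Sale 1, sell 859: 859/1594 × $27,806.00 → $14,984.53
Ending inventory (cost pool remaining) = $12,821.47
Check: goods available $27,806.00 = COGS $14,984.53 + ending $12,821.47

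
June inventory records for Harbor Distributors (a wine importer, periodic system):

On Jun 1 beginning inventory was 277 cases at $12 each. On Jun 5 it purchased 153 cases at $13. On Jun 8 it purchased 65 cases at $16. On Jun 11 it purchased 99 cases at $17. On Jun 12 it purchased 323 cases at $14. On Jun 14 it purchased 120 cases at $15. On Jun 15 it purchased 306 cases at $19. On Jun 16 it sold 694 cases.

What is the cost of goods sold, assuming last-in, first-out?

Jun 16, 694 sold [LIFO — newest first]: 306 @ $19 + 120 @ $15 + 268 @ $14 = $11,366
Ending inventory: 277 @ $12 + 153 @ $13 + 65 @ $16 + 99 @ $17 + 55 @ $14 = $8,806
Check: goods available $20,172 = COGS $11,366 + ending $8,806

COGS = $11,366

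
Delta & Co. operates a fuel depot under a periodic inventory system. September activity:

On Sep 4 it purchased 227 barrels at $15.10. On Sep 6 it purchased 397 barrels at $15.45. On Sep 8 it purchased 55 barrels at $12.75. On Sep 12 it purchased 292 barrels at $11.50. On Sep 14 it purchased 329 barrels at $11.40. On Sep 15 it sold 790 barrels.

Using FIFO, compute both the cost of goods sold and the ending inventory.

Sep 15, 790 sold [FIFO — oldest first]: 227 @ $15.10 + 397 @ $15.45 + 55 @ $12.75 + 111 @ $11.50 = $11,539.10
Ending inventory: 181 @ $11.50 + 329 @ $11.40 = $5,832.10

COGS = $11,539.10; ending inventory = $5,832.10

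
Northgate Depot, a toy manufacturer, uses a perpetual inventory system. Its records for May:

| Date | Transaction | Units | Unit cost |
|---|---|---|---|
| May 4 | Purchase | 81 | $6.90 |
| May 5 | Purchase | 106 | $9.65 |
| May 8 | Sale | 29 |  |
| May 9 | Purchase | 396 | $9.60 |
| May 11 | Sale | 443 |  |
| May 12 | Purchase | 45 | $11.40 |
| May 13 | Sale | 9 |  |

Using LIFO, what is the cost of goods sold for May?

May 8, 29 sold [LIFO — newest first]: 29 @ $9.65 = $279.85
May 11, 443 sold [LIFO — newest first]: 396 @ $9.60 + 47 @ $9.65 = $4,255.15
May 13, 9 sold [LIFO — newest first]: 9 @ $11.40 = $102.60
Total COGS = $279.85 + $4,255.15 + $102.60 = $4,637.60
Ending inventory: 81 @ $6.90 + 30 @ $9.65 + 36 @ $11.40 = $1,258.80

COGS = $4,637.60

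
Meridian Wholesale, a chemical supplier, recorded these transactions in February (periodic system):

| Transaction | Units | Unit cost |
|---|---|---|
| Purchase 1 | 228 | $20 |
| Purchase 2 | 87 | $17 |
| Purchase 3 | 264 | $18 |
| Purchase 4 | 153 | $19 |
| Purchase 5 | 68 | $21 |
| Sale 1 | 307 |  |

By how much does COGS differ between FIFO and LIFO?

FIFO COGS: 228 @ $20 + 79 @ $17 = $5,903
LIFO COGS: 68 @ $21 + 153 @ $19 + 86 @ $18 = $5,883
Difference = |$5,903 − $5,883| = $20

$20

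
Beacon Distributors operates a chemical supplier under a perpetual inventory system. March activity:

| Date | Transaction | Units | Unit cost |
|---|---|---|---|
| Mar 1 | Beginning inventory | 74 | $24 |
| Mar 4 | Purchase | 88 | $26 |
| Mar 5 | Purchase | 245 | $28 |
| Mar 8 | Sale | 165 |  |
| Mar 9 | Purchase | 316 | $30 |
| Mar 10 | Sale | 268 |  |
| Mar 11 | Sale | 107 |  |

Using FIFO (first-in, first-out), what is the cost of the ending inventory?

Mar 8, 165 sold [FIFO — oldest first]: 74 @ $24 + 88 @ $26 + 3 @ $28 = $4,148
Mar 10, 268 sold [FIFO — oldest first]: 242 @ $28 + 26 @ $30 = $7,556
Mar 11, 107 sold [FIFO — oldest first]: 107 @ $30 = $3,210
Total COGS = $4,148 + $7,556 + $3,210 = $14,914
Ending inventory: 183 @ $30 = $5,490

Ending inventory = $5,490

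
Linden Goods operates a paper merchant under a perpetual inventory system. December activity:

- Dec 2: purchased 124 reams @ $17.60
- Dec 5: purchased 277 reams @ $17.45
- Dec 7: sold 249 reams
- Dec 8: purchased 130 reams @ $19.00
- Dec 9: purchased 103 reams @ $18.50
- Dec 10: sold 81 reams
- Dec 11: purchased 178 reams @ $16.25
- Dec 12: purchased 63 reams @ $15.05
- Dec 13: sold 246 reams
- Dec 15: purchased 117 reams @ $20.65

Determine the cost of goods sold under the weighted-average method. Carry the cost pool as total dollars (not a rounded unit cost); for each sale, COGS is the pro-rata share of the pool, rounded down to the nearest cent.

After Dec 2: 124 on hand, pool $2,182.40 (≈ $17.6000 each)
After Dec 5: 401 on hand, pool $7,016.05 (≈ $17.4964 each)
Dec 7, sell 249: 249/401 × $7,016.05 → $4,356.59
After Dec 8: 282 on hand, pool $5,129.46 (≈ $18.1896 each)
After Dec 9: 385 on hand, pool $7,034.96 (≈ $18.2726 each)
Dec 10, sell 81: 81/385 × $7,034.96 → $1,480.08
After Dec 11: 482 on hand, pool $8,447.38 (≈ $17.5257 each)
After Dec 12: 545 on hand, pool $9,395.53 (≈ $17.2395 each)
Dec 13, sell 246: 246/545 × $9,395.53 → $4,240.91
After Dec 15: 416 on hand, pool $7,570.67 (≈ $18.1987 each)
Total COGS = $4,356.59 + $1,480.08 + $4,240.91 = $10,077.58
Ending inventory (cost pool remaining) = $7,570.67

COGS = $10,077.58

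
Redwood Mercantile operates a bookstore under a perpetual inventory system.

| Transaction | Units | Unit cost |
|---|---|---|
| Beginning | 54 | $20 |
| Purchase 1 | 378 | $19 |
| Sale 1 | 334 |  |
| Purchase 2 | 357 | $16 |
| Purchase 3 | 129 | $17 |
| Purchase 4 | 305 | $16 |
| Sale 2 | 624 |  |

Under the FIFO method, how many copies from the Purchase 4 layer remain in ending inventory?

265

Sale 1 (334) [FIFO — oldest first]: 54 @ $20 + 280 @ $19 = $6,400
Sale 2 (624) [FIFO — oldest first]: 98 @ $19 + 357 @ $16 + 129 @ $17 + 40 @ $16 = $10,407
Total COGS = $6,400 + $10,407 = $16,807
Ending inventory: 265 @ $16 = $4,240
Check: goods available $21,047 = COGS $16,807 + ending $4,240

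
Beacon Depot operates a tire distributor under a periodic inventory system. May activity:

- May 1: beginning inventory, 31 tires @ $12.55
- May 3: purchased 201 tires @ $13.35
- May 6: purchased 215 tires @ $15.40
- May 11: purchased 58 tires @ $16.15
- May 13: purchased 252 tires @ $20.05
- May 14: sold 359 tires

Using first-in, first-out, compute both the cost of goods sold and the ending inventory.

COGS = $5,028.20; ending inventory = $7,344.50

May 14, 359 sold [FIFO — oldest first]: 31 @ $12.55 + 201 @ $13.35 + 127 @ $15.40 = $5,028.20
Ending inventory: 88 @ $15.40 + 58 @ $16.15 + 252 @ $20.05 = $7,344.50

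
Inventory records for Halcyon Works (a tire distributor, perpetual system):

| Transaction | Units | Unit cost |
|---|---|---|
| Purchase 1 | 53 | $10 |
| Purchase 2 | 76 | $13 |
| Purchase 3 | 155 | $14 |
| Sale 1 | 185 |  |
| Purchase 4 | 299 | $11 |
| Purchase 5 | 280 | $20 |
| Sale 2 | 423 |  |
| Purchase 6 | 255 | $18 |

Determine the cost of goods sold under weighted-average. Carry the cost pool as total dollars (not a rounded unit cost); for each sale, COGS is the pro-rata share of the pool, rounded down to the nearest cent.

After Purchase 1: 53 on hand, pool $530.00 (≈ $10.0000 each)
After Purchase 2: 129 on hand, pool $1,518.00 (≈ $11.7674 each)
After Purchase 3: 284 on hand, pool $3,688.00 (≈ $12.9859 each)
Sale 1, sell 185: 185/284 × $3,688.00 → $2,402.39
After Purchase 4: 398 on hand, pool $4,574.61 (≈ $11.4940 each)
After Purchase 5: 678 on hand, pool $10,174.61 (≈ $15.0068 each)
Sale 2, sell 423: 423/678 × $10,174.61 → $6,347.87
After Purchase 6: 510 on hand, pool $8,416.74 (≈ $16.5034 each)
Total COGS = $2,402.39 + $6,347.87 = $8,750.26
Ending inventory (cost pool remaining) = $8,416.74
Check: goods available $17,167.00 = COGS $8,750.26 + ending $8,416.74

COGS = $8,750.26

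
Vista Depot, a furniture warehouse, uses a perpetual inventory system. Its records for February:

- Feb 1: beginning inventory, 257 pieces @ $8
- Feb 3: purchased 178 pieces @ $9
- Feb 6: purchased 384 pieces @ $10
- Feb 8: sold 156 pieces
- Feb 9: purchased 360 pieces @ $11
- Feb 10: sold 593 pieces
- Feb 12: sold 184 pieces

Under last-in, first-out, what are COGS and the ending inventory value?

COGS = $9,490; ending inventory = $1,968

Feb 8, 156 sold [LIFO — newest first]: 156 @ $10 = $1,560
Feb 10, 593 sold [LIFO — newest first]: 360 @ $11 + 228 @ $10 + 5 @ $9 = $6,285
Feb 12, 184 sold [LIFO — newest first]: 173 @ $9 + 11 @ $8 = $1,645
Total COGS = $1,560 + $6,285 + $1,645 = $9,490
Ending inventory: 246 @ $8 = $1,968
Check: goods available $11,458 = COGS $9,490 + ending $1,968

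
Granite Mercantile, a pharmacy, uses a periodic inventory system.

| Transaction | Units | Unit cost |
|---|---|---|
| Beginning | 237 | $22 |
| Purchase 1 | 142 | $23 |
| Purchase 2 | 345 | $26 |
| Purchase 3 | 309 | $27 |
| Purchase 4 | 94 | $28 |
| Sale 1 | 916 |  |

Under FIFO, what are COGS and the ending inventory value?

COGS = $22,634; ending inventory = $5,791

Sale 1 (916) [FIFO — oldest first]: 237 @ $22 + 142 @ $23 + 345 @ $26 + 192 @ $27 = $22,634
Ending inventory: 117 @ $27 + 94 @ $28 = $5,791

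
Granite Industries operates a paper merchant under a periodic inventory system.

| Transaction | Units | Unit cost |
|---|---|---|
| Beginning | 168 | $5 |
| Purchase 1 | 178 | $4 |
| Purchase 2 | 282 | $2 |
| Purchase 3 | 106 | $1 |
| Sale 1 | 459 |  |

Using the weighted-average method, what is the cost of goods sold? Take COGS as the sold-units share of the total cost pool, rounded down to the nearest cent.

COGS = $1,389.50

Sale 1, sell 459: 459/734 × $2,222.00 → $1,389.50
Ending inventory (cost pool remaining) = $832.50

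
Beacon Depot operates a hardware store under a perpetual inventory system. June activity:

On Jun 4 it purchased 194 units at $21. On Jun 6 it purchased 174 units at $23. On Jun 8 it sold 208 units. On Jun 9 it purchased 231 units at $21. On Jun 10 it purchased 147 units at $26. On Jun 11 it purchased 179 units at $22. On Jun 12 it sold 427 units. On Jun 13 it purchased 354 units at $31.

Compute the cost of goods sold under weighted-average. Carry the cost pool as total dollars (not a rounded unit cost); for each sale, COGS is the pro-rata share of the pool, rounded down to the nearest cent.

After Jun 4: 194 on hand, pool $4,074.00 (≈ $21.0000 each)
After Jun 6: 368 on hand, pool $8,076.00 (≈ $21.9457 each)
Jun 8, sell 208: 208/368 × $8,076.00 → $4,564.69
After Jun 9: 391 on hand, pool $8,362.31 (≈ $21.3870 each)
After Jun 10: 538 on hand, pool $12,184.31 (≈ $22.6474 each)
After Jun 11: 717 on hand, pool $16,122.31 (≈ $22.4858 each)
Jun 12, sell 427: 427/717 × $16,122.31 → $9,601.43
After Jun 13: 644 on hand, pool $17,494.88 (≈ $27.1660 each)
Total COGS = $4,564.69 + $9,601.43 = $14,166.12
Ending inventory (cost pool remaining) = $17,494.88
Check: goods available $31,661.00 = COGS $14,166.12 + ending $17,494.88

COGS = $14,166.12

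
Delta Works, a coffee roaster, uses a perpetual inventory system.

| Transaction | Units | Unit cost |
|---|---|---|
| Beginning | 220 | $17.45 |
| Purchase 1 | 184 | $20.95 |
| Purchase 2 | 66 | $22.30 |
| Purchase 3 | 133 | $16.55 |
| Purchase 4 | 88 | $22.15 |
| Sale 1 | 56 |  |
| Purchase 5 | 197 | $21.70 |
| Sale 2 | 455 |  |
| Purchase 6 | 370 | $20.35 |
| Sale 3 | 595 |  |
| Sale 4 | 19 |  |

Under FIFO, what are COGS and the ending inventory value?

Sale 1 (56) [FIFO — oldest first]: 56 @ $17.45 = $977.20
Sale 2 (455) [FIFO — oldest first]: 164 @ $17.45 + 184 @ $20.95 + 66 @ $22.30 + 41 @ $16.55 = $8,866.95
Sale 3 (595) [FIFO — oldest first]: 92 @ $16.55 + 88 @ $22.15 + 197 @ $21.70 + 218 @ $20.35 = $12,183.00
Sale 4 (19) [FIFO — oldest first]: 19 @ $20.35 = $386.65
Total COGS = $977.20 + $8,866.95 + $12,183.00 + $386.65 = $22,413.80
Ending inventory: 133 @ $20.35 = $2,706.55

COGS = $22,413.80; ending inventory = $2,706.55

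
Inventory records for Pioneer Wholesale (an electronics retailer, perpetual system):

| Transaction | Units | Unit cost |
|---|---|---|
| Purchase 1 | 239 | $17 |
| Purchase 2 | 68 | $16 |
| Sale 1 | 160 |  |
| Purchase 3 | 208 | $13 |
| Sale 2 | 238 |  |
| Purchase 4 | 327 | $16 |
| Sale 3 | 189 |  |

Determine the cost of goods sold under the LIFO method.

COGS = $8,890

Sale 1 (160) [LIFO — newest first]: 68 @ $16 + 92 @ $17 = $2,652
Sale 2 (238) [LIFO — newest first]: 208 @ $13 + 30 @ $17 = $3,214
Sale 3 (189) [LIFO — newest first]: 189 @ $16 = $3,024
Total COGS = $2,652 + $3,214 + $3,024 = $8,890
Ending inventory: 117 @ $17 + 138 @ $16 = $4,197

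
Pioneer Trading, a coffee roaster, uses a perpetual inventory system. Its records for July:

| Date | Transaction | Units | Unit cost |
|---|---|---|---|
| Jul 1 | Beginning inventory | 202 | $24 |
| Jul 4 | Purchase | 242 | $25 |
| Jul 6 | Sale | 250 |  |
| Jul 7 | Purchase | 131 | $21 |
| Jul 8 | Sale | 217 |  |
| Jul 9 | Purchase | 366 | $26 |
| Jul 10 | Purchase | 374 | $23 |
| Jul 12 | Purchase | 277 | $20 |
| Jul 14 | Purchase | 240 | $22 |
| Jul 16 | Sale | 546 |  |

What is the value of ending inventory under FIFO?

Jul 6, 250 sold [FIFO — oldest first]: 202 @ $24 + 48 @ $25 = $6,048
Jul 8, 217 sold [FIFO — oldest first]: 194 @ $25 + 23 @ $21 = $5,333
Jul 16, 546 sold [FIFO — oldest first]: 108 @ $21 + 366 @ $26 + 72 @ $23 = $13,440
Total COGS = $6,048 + $5,333 + $13,440 = $24,821
Ending inventory: 302 @ $23 + 277 @ $20 + 240 @ $22 = $17,766
Check: goods available $42,587 = COGS $24,821 + ending $17,766

Ending inventory = $17,766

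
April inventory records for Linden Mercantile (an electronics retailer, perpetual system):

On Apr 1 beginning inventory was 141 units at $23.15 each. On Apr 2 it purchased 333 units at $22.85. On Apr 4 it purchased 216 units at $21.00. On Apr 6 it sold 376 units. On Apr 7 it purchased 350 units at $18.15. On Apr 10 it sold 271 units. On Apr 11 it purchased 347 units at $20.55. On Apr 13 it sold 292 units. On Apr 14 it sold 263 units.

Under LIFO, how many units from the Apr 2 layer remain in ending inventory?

44

Apr 6, 376 sold [LIFO — newest first]: 216 @ $21.00 + 160 @ $22.85 = $8,192.00
Apr 10, 271 sold [LIFO — newest first]: 271 @ $18.15 = $4,918.65
Apr 13, 292 sold [LIFO — newest first]: 292 @ $20.55 = $6,000.60
Apr 14, 263 sold [LIFO — newest first]: 55 @ $20.55 + 79 @ $18.15 + 129 @ $22.85 = $5,511.75
Total COGS = $8,192.00 + $4,918.65 + $6,000.60 + $5,511.75 = $24,623.00
Ending inventory: 141 @ $23.15 + 44 @ $22.85 = $4,269.55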